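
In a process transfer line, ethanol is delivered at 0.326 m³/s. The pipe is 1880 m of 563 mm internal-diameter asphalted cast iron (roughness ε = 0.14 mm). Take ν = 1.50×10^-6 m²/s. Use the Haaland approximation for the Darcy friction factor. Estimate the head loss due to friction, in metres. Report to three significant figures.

h_f ≈ 4.60 m

V = 4Q/(πD²) = 4·0.326/(π·0.563²) = 1.310 m/s
Re = VD/ν = 1.310·0.563/1.50×10^-6 = 4.92×10^5 → turbulent
ε/D = 0.14/563 = 2.49×10^-4
Haaland: f = 0.01575
h_f = f(L/D)V²/(2g) = 0.01575·(1880/0.563)·1.310²/(2·9.81) = 4.596 m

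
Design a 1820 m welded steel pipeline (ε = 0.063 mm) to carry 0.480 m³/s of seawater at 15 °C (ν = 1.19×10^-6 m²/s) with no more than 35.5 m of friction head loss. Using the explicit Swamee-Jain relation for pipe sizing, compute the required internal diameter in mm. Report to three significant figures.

D ≈ 428 mm

Swamee-Jain (Type III): D = 0.66·[ε^1.25·(LQ²/(gh_f))^4.75 + ν·Q^9.4·(L/(gh_f))^5.2]^0.04
LQ²/(gh_f) = 1.204; L/(gh_f) = 5.226
Term 1 = ε^1.25·(…)^4.75 = 1.36×10^-5; Term 2 = ν·Q^9.4·(…)^5.2 = 6.51×10^-6
D = 0.66·(1.36×10^-5 + 6.51×10^-6)^0.04 = 0.4282 m = 428 mm
Check: V = 3.33 m/s, Re = 1.20×10^6, f = 0.01399, h_f = 33.7 m ≈ 35.5 m ✓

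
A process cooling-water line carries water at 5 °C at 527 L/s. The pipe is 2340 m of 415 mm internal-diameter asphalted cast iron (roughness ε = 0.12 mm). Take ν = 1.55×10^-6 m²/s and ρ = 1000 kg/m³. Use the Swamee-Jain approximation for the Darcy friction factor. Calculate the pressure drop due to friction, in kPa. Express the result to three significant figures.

V = 4Q/(πD²) = 4·0.527/(π·0.415²) = 3.896 m/s
Re = VD/ν = 3.896·0.415/1.55×10^-6 = 1.04×10^6 → turbulent
ε/D = 0.12/415 = 2.89×10^-4
Swamee-Jain: f = 0.01563
h_f = f(L/D)V²/(2g) = 0.01563·(2340/0.415)·3.896²/(2·9.81) = 68.18 m
Δp = ρg·h_f = 1000·9.81·68.18 = 668.9 kPa

Δp ≈ 669 kPa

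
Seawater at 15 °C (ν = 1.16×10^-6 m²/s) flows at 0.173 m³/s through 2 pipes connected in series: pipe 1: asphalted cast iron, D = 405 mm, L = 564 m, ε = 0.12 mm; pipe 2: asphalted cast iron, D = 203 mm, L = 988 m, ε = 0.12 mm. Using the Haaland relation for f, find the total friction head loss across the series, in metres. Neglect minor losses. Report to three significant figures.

Pipe 1: V = 1.343 m/s, Re = 4.69×10^5, ε/D = 2.96×10^-4, f = 0.01619, h_1 = f(L/D)V²/2g = 2.073 m
Pipe 2: V = 5.345 m/s, Re = 9.35×10^5, ε/D = 5.91×10^-4, f = 0.01780, h_2 = f(L/D)V²/2g = 126.1 m
Series → Q common, losses add: H = Σh = 128.2 m

H ≈ 128 m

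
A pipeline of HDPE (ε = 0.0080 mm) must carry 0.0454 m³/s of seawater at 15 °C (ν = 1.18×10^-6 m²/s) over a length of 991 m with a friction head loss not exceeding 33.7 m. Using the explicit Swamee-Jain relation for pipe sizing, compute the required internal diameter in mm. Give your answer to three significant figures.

Swamee-Jain (Type III): D = 0.66·[ε^1.25·(LQ²/(gh_f))^4.75 + ν·Q^9.4·(L/(gh_f))^5.2]^0.04
LQ²/(gh_f) = 0.006179; L/(gh_f) = 2.998
Term 1 = ε^1.25·(…)^4.75 = 1.37×10^-17; Term 2 = ν·Q^9.4·(…)^5.2 = 8.46×10^-17
D = 0.66·(1.37×10^-17 + 8.46×10^-17)^0.04 = 0.1511 m = 151 mm
Check: V = 2.53 m/s, Re = 3.24×10^5, f = 0.01479, h_f = 31.7 m ≈ 33.7 m ✓

D ≈ 151 mm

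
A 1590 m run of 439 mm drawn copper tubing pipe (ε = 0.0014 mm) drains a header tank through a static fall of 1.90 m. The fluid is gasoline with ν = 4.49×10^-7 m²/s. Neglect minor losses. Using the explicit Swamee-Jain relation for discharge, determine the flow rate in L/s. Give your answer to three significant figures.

Q ≈ 141 L/s

Swamee-Jain (Type II): Q = -0.965·√(gD⁵h_f/L)·ln[ε/(3.7D) + √(3.17ν²L/(gD³h_f))]
√(gD⁵h_f/L) = √(9.81·0.439⁵·1.90/1590) = 0.01383
ε/(3.7D) = 8.62×10^-7; √(3.17ν²L/(gD³h_f)) = 2.54×10^-5
Q = -0.965·0.01383·ln(2.625×10^-5) = 0.1407 m³/s
Check: V = 0.930 m/s, Re = 9.09×10^5, f = 0.01187, h_f = 1.89 m ≈ 1.90 m ✓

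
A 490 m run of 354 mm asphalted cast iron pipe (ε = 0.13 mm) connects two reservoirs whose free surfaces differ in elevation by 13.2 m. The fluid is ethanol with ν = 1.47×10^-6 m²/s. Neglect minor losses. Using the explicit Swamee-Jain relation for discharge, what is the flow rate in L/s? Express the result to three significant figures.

Swamee-Jain (Type II): Q = -0.965·√(gD⁵h_f/L)·ln[ε/(3.7D) + √(3.17ν²L/(gD³h_f))]
√(gD⁵h_f/L) = √(9.81·0.354⁵·13.2/490) = 0.03833
ε/(3.7D) = 9.93×10^-5; √(3.17ν²L/(gD³h_f)) = 2.42×10^-5
Q = -0.965·0.03833·ln(1.234×10^-4) = 0.3329 m³/s
Check: V = 3.38 m/s, Re = 8.14×10^5, f = 0.01646, h_f = 13.3 m ≈ 13.2 m ✓

Q ≈ 333 L/s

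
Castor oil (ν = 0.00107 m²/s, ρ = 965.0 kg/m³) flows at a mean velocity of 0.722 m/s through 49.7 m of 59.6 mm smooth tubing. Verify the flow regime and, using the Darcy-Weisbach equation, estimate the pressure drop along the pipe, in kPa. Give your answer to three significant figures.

Re = VD/ν = 0.722·0.05960/0.00107 = 40.2 → laminar (Re < 2300)
f = 64/Re = 1.591
h_f = f(L/D)V²/(2g) = 1.591·(49.7/0.05960)·0.722²/(2·9.81) = 35.26 m
Δp = ρg·h_f = 965.0·9.81·35.26 = 333.8 kPa

Δp ≈ 334 kPa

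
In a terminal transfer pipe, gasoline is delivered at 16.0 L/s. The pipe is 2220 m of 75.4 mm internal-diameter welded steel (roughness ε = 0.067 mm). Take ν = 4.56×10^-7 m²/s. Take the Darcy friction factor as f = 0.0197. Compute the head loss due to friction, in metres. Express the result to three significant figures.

V = 4Q/(πD²) = 4·0.0160/(π·0.0754²) = 3.583 m/s
h_f = f(L/D)V²/(2g) = 0.01970·(2220/0.0754)·3.583²/(2·9.81) = 379.6 m

h_f ≈ 380 m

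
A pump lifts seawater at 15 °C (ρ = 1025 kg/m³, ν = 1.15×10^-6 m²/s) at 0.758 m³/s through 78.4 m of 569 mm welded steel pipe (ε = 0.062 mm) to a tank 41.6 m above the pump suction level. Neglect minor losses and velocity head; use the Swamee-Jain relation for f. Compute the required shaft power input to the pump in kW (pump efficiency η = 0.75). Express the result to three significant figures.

P_shaft ≈ 431 kW

V = 4Q/(πD²) = 2.981 m/s; Re = 1.47×10^6; ε/D = 1.09×10^-4; f = 0.01326
h_f = f(L/D)V²/2g = 0.8277 m
Total head H = z + h_f = 41.6 + 0.8277 = 42.43 m
P_hyd = ρgQH = 1025·9.81·0.758·42.43 = 323.4 kW
P_shaft = P_hyd/η = 323.4/0.75 = 431.2 kW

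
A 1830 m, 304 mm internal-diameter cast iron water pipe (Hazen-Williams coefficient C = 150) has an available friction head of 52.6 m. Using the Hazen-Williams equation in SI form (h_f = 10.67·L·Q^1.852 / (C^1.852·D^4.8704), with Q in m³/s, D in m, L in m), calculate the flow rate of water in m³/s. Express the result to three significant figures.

Rearranging: Q = [h_f·C^1.852·D^4.8704 / (10.67·L)]^(1/1.852)
Q = [52.6·150^1.852·0.304^4.8704 / (10.67·1830)]^0.540 = 0.2683 m³/s

Q ≈ 0.268 m³/s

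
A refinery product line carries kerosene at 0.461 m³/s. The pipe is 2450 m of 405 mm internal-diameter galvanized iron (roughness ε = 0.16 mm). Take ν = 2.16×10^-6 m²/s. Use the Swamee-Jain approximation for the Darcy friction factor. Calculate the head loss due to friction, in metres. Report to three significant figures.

h_f ≈ 66.4 m

V = 4Q/(πD²) = 4·0.461/(π·0.405²) = 3.578 m/s
Re = VD/ν = 3.578·0.405/2.16×10^-6 = 6.71×10^5 → turbulent
ε/D = 0.16/405 = 3.95×10^-4
Swamee-Jain: f = 0.01682
h_f = f(L/D)V²/(2g) = 0.01682·(2450/0.405)·3.578²/(2·9.81) = 66.41 m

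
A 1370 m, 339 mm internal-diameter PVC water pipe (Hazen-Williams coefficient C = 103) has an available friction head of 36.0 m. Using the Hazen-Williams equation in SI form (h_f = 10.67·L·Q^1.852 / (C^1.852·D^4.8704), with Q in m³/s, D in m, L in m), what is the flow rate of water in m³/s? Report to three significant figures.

Rearranging: Q = [h_f·C^1.852·D^4.8704 / (10.67·L)]^(1/1.852)
Q = [36.0·103^1.852·0.339^4.8704 / (10.67·1370)]^0.540 = 0.2338 m³/s

Q ≈ 0.234 m³/s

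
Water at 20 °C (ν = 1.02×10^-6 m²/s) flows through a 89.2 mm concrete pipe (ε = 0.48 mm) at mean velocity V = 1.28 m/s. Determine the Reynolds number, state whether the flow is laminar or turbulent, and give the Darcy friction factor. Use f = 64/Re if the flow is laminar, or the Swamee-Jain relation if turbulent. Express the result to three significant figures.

Re = VD/ν = 1.280·0.0892/1.02×10^-6 = 1.12×10^5
Re > 4000 → turbulent; ε/D = 0.00538
Swamee-Jain: f = 0.03210

Re ≈ 1.12×10^5; turbulent; f ≈ 0.0321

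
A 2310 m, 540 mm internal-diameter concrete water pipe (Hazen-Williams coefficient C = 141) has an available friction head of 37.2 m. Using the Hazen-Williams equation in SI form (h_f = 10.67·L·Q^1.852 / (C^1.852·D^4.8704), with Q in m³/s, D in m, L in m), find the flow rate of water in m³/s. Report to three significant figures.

Rearranging: Q = [h_f·C^1.852·D^4.8704 / (10.67·L)]^(1/1.852)
Q = [37.2·141^1.852·0.540^4.8704 / (10.67·2310)]^0.540 = 0.8358 m³/s

Q ≈ 0.836 m³/s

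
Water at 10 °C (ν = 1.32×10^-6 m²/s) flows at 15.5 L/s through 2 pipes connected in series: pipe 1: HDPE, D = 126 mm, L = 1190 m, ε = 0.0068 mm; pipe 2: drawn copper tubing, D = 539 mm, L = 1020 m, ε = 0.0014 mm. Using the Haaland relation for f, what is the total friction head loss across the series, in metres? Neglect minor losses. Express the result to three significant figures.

H ≈ 13.0 m

Pipe 1: V = 1.243 m/s, Re = 1.19×10^5, ε/D = 5.40×10^-5, f = 0.01746, h_1 = f(L/D)V²/2g = 12.99 m
Pipe 2: V = 0.06793 m/s, Re = 2.77×10^4, ε/D = 2.60×10^-6, f = 0.02376, h_2 = f(L/D)V²/2g = 0.01058 m
Series → Q common, losses add: H = Σh = 13.00 m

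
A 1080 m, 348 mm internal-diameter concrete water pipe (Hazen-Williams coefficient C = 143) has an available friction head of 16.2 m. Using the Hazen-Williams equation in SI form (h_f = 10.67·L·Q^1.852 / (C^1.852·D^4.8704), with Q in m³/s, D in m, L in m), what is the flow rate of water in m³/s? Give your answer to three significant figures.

Q ≈ 0.257 m³/s

Rearranging: Q = [h_f·C^1.852·D^4.8704 / (10.67·L)]^(1/1.852)
Q = [16.2·143^1.852·0.348^4.8704 / (10.67·1080)]^0.540 = 0.2569 m³/s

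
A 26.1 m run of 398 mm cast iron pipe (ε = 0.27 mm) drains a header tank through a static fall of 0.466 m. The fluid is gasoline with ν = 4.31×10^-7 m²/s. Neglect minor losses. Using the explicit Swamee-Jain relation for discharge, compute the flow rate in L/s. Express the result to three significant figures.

Q ≈ 346 L/s

Swamee-Jain (Type II): Q = -0.965·√(gD⁵h_f/L)·ln[ε/(3.7D) + √(3.17ν²L/(gD³h_f))]
√(gD⁵h_f/L) = √(9.81·0.398⁵·0.466/26.1) = 0.04182
ε/(3.7D) = 1.83×10^-4; √(3.17ν²L/(gD³h_f)) = 7.30×10^-6
Q = -0.965·0.04182·ln(1.907×10^-4) = 0.3457 m³/s
Check: V = 2.78 m/s, Re = 2.57×10^6, f = 0.01812, h_f = 0.468 m ≈ 0.466 m ✓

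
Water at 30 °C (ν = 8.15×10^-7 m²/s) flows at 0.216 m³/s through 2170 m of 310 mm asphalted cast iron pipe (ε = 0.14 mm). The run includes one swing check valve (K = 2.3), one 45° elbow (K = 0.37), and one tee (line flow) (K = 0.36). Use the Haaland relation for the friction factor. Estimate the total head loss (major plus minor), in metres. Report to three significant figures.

V = 4Q/(πD²) = 2.862 m/s; V²/2g = 0.4174 m
Re = 1.09×10^6, ε/D = 4.52×10^-4 → f = 0.01679 (Haaland)
Major: h_f = f(L/D)·V²/2g = 0.01679·7000·0.4174 = 49.07 m
Minor: ΣK = 3.03; h_m = ΣK·V²/2g = 1.265 m
Total H_L = 49.07 + 1.265 = 50.34 m

H_L ≈ 50.3 m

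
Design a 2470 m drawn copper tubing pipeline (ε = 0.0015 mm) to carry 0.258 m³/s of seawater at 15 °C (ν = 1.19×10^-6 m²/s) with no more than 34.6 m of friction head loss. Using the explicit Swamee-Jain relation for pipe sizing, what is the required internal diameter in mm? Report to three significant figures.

Swamee-Jain (Type III): D = 0.66·[ε^1.25·(LQ²/(gh_f))^4.75 + ν·Q^9.4·(L/(gh_f))^5.2]^0.04
LQ²/(gh_f) = 0.4844; L/(gh_f) = 7.277
Term 1 = ε^1.25·(…)^4.75 = 1.68×10^-9; Term 2 = ν·Q^9.4·(…)^5.2 = 1.06×10^-7
D = 0.66·(1.68×10^-9 + 1.06×10^-7)^0.04 = 0.3475 m = 347 mm
Check: V = 2.72 m/s, Re = 7.94×10^5, f = 0.01216, h_f = 32.6 m ≈ 34.6 m ✓

D ≈ 347 mm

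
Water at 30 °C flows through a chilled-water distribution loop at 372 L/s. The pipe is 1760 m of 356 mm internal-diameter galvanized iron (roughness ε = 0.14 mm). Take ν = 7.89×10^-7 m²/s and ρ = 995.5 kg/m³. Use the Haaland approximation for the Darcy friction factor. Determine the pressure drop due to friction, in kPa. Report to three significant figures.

Δp ≈ 556 kPa

V = 4Q/(πD²) = 4·0.372/(π·0.356²) = 3.737 m/s
Re = VD/ν = 3.737·0.356/7.89×10^-7 = 1.69×10^6 → turbulent
ε/D = 0.14/356 = 3.93×10^-4
Haaland: f = 0.01618
h_f = f(L/D)V²/(2g) = 0.01618·(1760/0.356)·3.737²/(2·9.81) = 56.96 m
Δp = ρg·h_f = 995.5·9.81·56.96 = 556.2 kPa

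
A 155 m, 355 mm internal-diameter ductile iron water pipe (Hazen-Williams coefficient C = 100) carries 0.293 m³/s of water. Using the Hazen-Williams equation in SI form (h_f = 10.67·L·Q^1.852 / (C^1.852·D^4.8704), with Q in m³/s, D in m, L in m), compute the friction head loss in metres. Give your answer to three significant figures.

h_f = 10.67·155·0.293^1.852 / (100^1.852·0.355^4.8704) = 5.220 m

h_f ≈ 5.22 m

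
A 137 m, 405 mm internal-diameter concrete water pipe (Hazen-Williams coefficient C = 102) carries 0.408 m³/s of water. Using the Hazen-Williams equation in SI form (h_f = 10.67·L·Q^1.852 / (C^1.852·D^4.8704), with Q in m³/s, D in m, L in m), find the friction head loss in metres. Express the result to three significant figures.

h_f ≈ 4.32 m

h_f = 10.67·137·0.408^1.852 / (102^1.852·0.405^4.8704) = 4.323 m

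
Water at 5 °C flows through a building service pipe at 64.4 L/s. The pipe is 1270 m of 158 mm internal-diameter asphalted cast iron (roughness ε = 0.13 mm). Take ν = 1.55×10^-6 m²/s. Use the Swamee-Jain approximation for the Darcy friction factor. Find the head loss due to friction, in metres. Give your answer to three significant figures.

V = 4Q/(πD²) = 4·0.0644/(π·0.158²) = 3.285 m/s
Re = VD/ν = 3.285·0.158/1.55×10^-6 = 3.35×10^5 → turbulent
ε/D = 0.13/158 = 8.23×10^-4
Swamee-Jain: f = 0.01987
h_f = f(L/D)V²/(2g) = 0.01987·(1270/0.158)·3.285²/(2·9.81) = 87.81 m

h_f ≈ 87.8 m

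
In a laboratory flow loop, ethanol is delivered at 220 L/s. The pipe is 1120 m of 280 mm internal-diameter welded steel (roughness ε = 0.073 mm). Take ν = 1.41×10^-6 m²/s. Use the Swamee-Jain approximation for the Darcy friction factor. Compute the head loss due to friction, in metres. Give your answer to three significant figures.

h_f ≈ 40.8 m

V = 4Q/(πD²) = 4·0.220/(π·0.280²) = 3.573 m/s
Re = VD/ν = 3.573·0.280/1.41×10^-6 = 7.10×10^5 → turbulent
ε/D = 0.073/280 = 2.61×10^-4
Swamee-Jain: f = 0.01568
h_f = f(L/D)V²/(2g) = 0.01568·(1120/0.280)·3.573²/(2·9.81) = 40.80 m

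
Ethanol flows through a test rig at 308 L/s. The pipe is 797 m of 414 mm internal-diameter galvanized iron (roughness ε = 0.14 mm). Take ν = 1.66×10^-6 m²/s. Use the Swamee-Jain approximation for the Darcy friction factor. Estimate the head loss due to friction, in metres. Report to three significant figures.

V = 4Q/(πD²) = 4·0.308/(π·0.414²) = 2.288 m/s
Re = VD/ν = 2.288·0.414/1.66×10^-6 = 5.71×10^5 → turbulent
ε/D = 0.14/414 = 3.38×10^-4
Swamee-Jain: f = 0.01653
h_f = f(L/D)V²/(2g) = 0.01653·(797/0.414)·2.288²/(2·9.81) = 8.493 m

h_f ≈ 8.49 m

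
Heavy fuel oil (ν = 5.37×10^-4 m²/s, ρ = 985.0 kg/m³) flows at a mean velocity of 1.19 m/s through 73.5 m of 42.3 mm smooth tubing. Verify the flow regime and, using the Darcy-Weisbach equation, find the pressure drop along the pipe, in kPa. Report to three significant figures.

Δp ≈ 827 kPa

Re = VD/ν = 1.19·0.04230/5.37×10^-4 = 93.7 → laminar (Re < 2300)
f = 64/Re = 0.6828
h_f = f(L/D)V²/(2g) = 0.6828·(73.5/0.04230)·1.19²/(2·9.81) = 85.63 m
Δp = ρg·h_f = 985.0·9.81·85.63 = 827.4 kPa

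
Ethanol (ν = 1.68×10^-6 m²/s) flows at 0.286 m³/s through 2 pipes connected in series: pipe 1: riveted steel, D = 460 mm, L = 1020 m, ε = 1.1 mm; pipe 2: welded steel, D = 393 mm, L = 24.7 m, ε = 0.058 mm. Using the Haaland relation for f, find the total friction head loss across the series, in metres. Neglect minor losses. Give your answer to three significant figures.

Pipe 1: V = 1.721 m/s, Re = 4.71×10^5, ε/D = 0.00239, f = 0.02493, h_1 = f(L/D)V²/2g = 8.343 m
Pipe 2: V = 2.358 m/s, Re = 5.52×10^5, ε/D = 1.48×10^-4, f = 0.01464, h_2 = f(L/D)V²/2g = 0.2607 m
Series → Q common, losses add: H = Σh = 8.603 m

H ≈ 8.60 m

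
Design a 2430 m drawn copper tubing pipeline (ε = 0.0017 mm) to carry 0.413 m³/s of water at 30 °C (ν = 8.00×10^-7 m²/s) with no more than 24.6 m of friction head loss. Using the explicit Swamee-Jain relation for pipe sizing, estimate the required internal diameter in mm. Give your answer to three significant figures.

Swamee-Jain (Type III): D = 0.66·[ε^1.25·(LQ²/(gh_f))^4.75 + ν·Q^9.4·(L/(gh_f))^5.2]^0.04
LQ²/(gh_f) = 1.718; L/(gh_f) = 10.07
Term 1 = ε^1.25·(…)^4.75 = 8.01×10^-7; Term 2 = ν·Q^9.4·(…)^5.2 = 3.23×10^-5
D = 0.66·(8.01×10^-7 + 3.23×10^-5)^0.04 = 0.4368 m = 437 mm
Check: V = 2.76 m/s, Re = 1.50×10^6, f = 0.01097, h_f = 23.6 m ≈ 24.6 m ✓

D ≈ 437 mm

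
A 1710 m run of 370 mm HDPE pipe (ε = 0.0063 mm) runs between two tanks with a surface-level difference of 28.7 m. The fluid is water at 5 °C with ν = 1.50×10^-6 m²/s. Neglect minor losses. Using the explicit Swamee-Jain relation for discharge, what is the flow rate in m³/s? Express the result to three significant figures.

Q ≈ 0.336 m³/s

Swamee-Jain (Type II): Q = -0.965·√(gD⁵h_f/L)·ln[ε/(3.7D) + √(3.17ν²L/(gD³h_f))]
√(gD⁵h_f/L) = √(9.81·0.370⁵·28.7/1710) = 0.03379
ε/(3.7D) = 4.60×10^-6; √(3.17ν²L/(gD³h_f)) = 2.92×10^-5
Q = -0.965·0.03379·ln(3.385×10^-5) = 0.3356 m³/s
Check: V = 3.12 m/s, Re = 7.70×10^5, f = 0.01249, h_f = 28.7 m ≈ 28.7 m ✓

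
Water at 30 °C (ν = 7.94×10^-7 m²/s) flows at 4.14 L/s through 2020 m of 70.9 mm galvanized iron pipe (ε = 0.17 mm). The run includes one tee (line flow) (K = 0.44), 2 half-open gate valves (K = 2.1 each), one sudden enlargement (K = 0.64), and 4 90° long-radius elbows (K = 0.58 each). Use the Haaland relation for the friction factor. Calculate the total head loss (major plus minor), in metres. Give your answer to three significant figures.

H_L ≈ 42.1 m

V = 4Q/(πD²) = 1.049 m/s; V²/2g = 0.05605 m
Re = 9.36×10^4, ε/D = 0.00240 → f = 0.02607 (Haaland)
Major: h_f = f(L/D)·V²/2g = 0.02607·28491·0.05605 = 41.64 m
Minor: ΣK = 7.60; h_m = ΣK·V²/2g = 0.4259 m
Total H_L = 41.64 + 0.4259 = 42.06 m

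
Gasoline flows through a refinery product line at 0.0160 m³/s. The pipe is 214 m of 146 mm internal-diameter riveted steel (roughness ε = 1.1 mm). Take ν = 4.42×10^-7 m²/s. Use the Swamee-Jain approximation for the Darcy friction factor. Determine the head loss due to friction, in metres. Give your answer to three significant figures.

V = 4Q/(πD²) = 4·0.0160/(π·0.146²) = 0.9557 m/s
Re = VD/ν = 0.9557·0.146/4.42×10^-7 = 3.16×10^5 → turbulent
ε/D = 1.1/146 = 0.00753
Swamee-Jain: f = 0.03487
h_f = f(L/D)V²/(2g) = 0.03487·(214/0.146)·0.9557²/(2·9.81) = 2.379 m

h_f ≈ 2.38 m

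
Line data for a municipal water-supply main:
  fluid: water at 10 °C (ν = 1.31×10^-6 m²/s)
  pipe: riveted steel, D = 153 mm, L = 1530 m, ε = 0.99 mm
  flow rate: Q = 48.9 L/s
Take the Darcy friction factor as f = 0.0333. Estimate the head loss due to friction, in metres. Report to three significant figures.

h_f ≈ 120 m

V = 4Q/(πD²) = 4·0.0489/(π·0.153²) = 2.660 m/s
h_f = f(L/D)V²/(2g) = 0.03330·(1530/0.153)·2.660²/(2·9.81) = 120.1 m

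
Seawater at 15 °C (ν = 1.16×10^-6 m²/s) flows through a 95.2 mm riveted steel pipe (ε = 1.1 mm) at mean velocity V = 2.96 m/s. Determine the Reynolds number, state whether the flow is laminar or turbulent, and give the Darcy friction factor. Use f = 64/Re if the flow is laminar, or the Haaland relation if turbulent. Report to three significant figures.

Re = VD/ν = 2.960·0.0952/1.16×10^-6 = 2.43×10^5
Re > 4000 → turbulent; ε/D = 0.0116
Haaland: f = 0.04012

Re ≈ 2.43×10^5; turbulent; f ≈ 0.0401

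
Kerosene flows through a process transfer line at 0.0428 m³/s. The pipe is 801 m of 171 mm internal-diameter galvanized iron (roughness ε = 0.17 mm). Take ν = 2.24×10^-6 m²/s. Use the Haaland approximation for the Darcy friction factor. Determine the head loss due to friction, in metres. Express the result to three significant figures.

V = 4Q/(πD²) = 4·0.0428/(π·0.171²) = 1.864 m/s
Re = VD/ν = 1.864·0.171/2.24×10^-6 = 1.42×10^5 → turbulent
ε/D = 0.17/171 = 9.94×10^-4
Haaland: f = 0.02134
h_f = f(L/D)V²/(2g) = 0.02134·(801/0.171)·1.864²/(2·9.81) = 17.69 m

h_f ≈ 17.7 m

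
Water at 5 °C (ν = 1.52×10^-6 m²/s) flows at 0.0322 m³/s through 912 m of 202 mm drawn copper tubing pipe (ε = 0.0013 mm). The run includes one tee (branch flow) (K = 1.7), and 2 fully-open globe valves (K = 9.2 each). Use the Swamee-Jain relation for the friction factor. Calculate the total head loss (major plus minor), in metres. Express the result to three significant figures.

H_L ≈ 4.96 m

V = 4Q/(πD²) = 1.005 m/s; V²/2g = 0.05145 m
Re = 1.34×10^5, ε/D = 6.44×10^-6 → f = 0.01688 (Swamee-Jain)
Major: h_f = f(L/D)·V²/2g = 0.01688·4515·0.05145 = 3.921 m
Minor: ΣK = 20.1; h_m = ΣK·V²/2g = 1.034 m
Total H_L = 3.921 + 1.034 = 4.955 m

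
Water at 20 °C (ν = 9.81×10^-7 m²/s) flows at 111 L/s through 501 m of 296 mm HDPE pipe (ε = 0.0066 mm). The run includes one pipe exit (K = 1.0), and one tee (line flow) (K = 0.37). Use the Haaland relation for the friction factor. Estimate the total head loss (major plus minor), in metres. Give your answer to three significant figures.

V = 4Q/(πD²) = 1.613 m/s; V²/2g = 0.1326 m
Re = 4.87×10^5, ε/D = 2.23×10^-5 → f = 0.01339 (Haaland)
Major: h_f = f(L/D)·V²/2g = 0.01339·1693·0.1326 = 3.005 m
Minor: ΣK = 1.37; h_m = ΣK·V²/2g = 0.1817 m
Total H_L = 3.005 + 0.1817 = 3.186 m

H_L ≈ 3.19 m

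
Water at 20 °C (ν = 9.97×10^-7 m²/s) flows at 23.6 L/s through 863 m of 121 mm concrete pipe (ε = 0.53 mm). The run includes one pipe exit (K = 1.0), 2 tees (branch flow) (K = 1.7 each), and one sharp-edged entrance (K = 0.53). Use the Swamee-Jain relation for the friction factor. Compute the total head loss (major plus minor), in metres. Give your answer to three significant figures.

H_L ≈ 46.6 m

V = 4Q/(πD²) = 2.052 m/s; V²/2g = 0.2147 m
Re = 2.49×10^5, ε/D = 0.00438 → f = 0.02976 (Swamee-Jain)
Major: h_f = f(L/D)·V²/2g = 0.02976·7132·0.2147 = 45.57 m
Minor: ΣK = 4.93; h_m = ΣK·V²/2g = 1.058 m
Total H_L = 45.57 + 1.058 = 46.63 m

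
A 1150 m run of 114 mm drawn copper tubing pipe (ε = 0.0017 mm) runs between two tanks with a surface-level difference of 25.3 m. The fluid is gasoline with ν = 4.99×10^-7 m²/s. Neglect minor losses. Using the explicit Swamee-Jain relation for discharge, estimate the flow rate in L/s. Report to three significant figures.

Swamee-Jain (Type II): Q = -0.965·√(gD⁵h_f/L)·ln[ε/(3.7D) + √(3.17ν²L/(gD³h_f))]
√(gD⁵h_f/L) = √(9.81·0.114⁵·25.3/1150) = 0.002038
ε/(3.7D) = 4.03×10^-6; √(3.17ν²L/(gD³h_f)) = 4.97×10^-5
Q = -0.965·0.002038·ln(5.372×10^-5) = 0.01934 m³/s
Check: V = 1.89 m/s, Re = 4.33×10^5, f = 0.01365, h_f = 25.2 m ≈ 25.3 m ✓

Q ≈ 19.3 L/s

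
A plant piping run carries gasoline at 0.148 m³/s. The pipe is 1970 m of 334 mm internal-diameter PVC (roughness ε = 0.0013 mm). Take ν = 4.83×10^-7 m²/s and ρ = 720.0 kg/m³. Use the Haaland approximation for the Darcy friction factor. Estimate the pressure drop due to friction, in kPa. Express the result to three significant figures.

V = 4Q/(πD²) = 4·0.148/(π·0.334²) = 1.689 m/s
Re = VD/ν = 1.689·0.334/4.83×10^-7 = 1.17×10^6 → turbulent
ε/D = 0.0013/334 = 3.89×10^-6
Haaland: f = 0.01136
h_f = f(L/D)V²/(2g) = 0.01136·(1970/0.334)·1.689²/(2·9.81) = 9.746 m
Δp = ρg·h_f = 720.0·9.81·9.746 = 68.84 kPa

Δp ≈ 68.8 kPa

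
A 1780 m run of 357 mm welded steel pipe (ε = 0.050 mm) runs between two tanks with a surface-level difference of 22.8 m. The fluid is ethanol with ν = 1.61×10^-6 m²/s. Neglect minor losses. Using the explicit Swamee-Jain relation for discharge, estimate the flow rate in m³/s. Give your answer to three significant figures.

Swamee-Jain (Type II): Q = -0.965·√(gD⁵h_f/L)·ln[ε/(3.7D) + √(3.17ν²L/(gD³h_f))]
√(gD⁵h_f/L) = √(9.81·0.357⁵·22.8/1780) = 0.02699
ε/(3.7D) = 3.79×10^-5; √(3.17ν²L/(gD³h_f)) = 3.79×10^-5
Q = -0.965·0.02699·ln(7.576×10^-5) = 0.2471 m³/s
Check: V = 2.47 m/s, Re = 5.47×10^5, f = 0.01478, h_f = 22.9 m ≈ 22.8 m ✓

Q ≈ 0.247 m³/s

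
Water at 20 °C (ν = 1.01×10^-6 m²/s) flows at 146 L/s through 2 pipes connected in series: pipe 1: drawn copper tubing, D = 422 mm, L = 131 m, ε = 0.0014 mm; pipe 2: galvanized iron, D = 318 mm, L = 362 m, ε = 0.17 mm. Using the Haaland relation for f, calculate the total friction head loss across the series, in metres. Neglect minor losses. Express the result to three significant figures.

Pipe 1: V = 1.044 m/s, Re = 4.36×10^5, ε/D = 3.32×10^-6, f = 0.01342, h_1 = f(L/D)V²/2g = 0.2314 m
Pipe 2: V = 1.838 m/s, Re = 5.79×10^5, ε/D = 5.35×10^-4, f = 0.01769, h_2 = f(L/D)V²/2g = 3.469 m
Series → Q common, losses add: H = Σh = 3.700 m

H ≈ 3.70 m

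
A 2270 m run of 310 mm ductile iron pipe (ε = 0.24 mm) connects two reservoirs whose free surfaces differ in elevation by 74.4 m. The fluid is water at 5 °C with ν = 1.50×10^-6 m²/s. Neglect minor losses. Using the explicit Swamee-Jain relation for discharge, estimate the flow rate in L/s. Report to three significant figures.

Q ≈ 244 L/s

Swamee-Jain (Type II): Q = -0.965·√(gD⁵h_f/L)·ln[ε/(3.7D) + √(3.17ν²L/(gD³h_f))]
√(gD⁵h_f/L) = √(9.81·0.310⁵·74.4/2270) = 0.03034
ε/(3.7D) = 2.09×10^-4; √(3.17ν²L/(gD³h_f)) = 2.73×10^-5
Q = -0.965·0.03034·ln(2.365×10^-4) = 0.2445 m³/s
Check: V = 3.24 m/s, Re = 6.69×10^5, f = 0.01912, h_f = 74.8 m ≈ 74.4 m ✓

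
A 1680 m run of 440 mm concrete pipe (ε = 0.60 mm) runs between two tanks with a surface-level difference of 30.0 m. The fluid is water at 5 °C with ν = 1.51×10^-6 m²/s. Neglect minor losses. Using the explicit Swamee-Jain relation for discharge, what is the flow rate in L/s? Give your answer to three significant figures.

Q ≈ 407 L/s

Swamee-Jain (Type II): Q = -0.965·√(gD⁵h_f/L)·ln[ε/(3.7D) + √(3.17ν²L/(gD³h_f))]
√(gD⁵h_f/L) = √(9.81·0.440⁵·30.0/1680) = 0.05375
ε/(3.7D) = 3.69×10^-4; √(3.17ν²L/(gD³h_f)) = 2.20×10^-5
Q = -0.965·0.05375·ln(3.906×10^-4) = 0.4071 m³/s
Check: V = 2.68 m/s, Re = 7.80×10^5, f = 0.02161, h_f = 30.1 m ≈ 30.0 m ✓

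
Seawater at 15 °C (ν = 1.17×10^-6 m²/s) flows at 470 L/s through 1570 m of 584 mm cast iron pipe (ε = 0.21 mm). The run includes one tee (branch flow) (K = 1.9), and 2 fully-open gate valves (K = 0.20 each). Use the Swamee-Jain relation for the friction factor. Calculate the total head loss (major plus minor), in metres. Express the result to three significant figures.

H_L ≈ 7.26 m

V = 4Q/(πD²) = 1.755 m/s; V²/2g = 0.1569 m
Re = 8.76×10^5, ε/D = 3.60×10^-4 → f = 0.01635 (Swamee-Jain)
Major: h_f = f(L/D)·V²/2g = 0.01635·2688·0.1569 = 6.897 m
Minor: ΣK = 2.30; h_m = ΣK·V²/2g = 0.3609 m
Total H_L = 6.897 + 0.3609 = 7.258 m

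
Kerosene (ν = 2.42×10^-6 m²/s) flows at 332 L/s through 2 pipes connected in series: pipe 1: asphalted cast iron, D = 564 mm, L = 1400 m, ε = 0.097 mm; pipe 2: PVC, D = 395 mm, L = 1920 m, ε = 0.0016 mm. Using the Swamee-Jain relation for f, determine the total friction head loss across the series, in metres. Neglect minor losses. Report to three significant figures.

Pipe 1: V = 1.329 m/s, Re = 3.10×10^5, ε/D = 1.72×10^-4, f = 0.01602, h_1 = f(L/D)V²/2g = 3.579 m
Pipe 2: V = 2.709 m/s, Re = 4.42×10^5, ε/D = 4.05×10^-6, f = 0.01344, h_2 = f(L/D)V²/2g = 24.45 m
Series → Q common, losses add: H = Σh = 28.03 m

H ≈ 28.0 m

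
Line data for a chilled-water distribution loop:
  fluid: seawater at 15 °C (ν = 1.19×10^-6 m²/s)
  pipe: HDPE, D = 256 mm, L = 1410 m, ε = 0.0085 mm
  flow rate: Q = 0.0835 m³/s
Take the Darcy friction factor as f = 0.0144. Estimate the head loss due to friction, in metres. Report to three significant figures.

V = 4Q/(πD²) = 4·0.0835/(π·0.256²) = 1.622 m/s
h_f = f(L/D)V²/(2g) = 0.01440·(1410/0.256)·1.622²/(2·9.81) = 10.64 m

h_f ≈ 10.6 m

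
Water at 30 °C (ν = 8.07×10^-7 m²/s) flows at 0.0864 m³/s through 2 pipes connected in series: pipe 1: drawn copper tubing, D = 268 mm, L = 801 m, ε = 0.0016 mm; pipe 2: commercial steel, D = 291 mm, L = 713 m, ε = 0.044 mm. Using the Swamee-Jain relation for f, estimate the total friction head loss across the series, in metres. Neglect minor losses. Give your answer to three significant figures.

Pipe 1: V = 1.532 m/s, Re = 5.09×10^5, ε/D = 5.97×10^-6, f = 0.01315, h_1 = f(L/D)V²/2g = 4.699 m
Pipe 2: V = 1.299 m/s, Re = 4.68×10^5, ε/D = 1.51×10^-4, f = 0.01513, h_2 = f(L/D)V²/2g = 3.188 m
Series → Q common, losses add: H = Σh = 7.887 m

H ≈ 7.89 m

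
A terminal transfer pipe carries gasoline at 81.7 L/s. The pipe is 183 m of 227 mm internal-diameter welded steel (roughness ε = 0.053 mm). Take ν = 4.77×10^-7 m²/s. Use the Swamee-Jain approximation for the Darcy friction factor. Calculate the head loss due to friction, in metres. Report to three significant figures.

V = 4Q/(πD²) = 4·0.0817/(π·0.227²) = 2.019 m/s
Re = VD/ν = 2.019·0.227/4.77×10^-7 = 9.61×10^5 → turbulent
ε/D = 0.053/227 = 2.33×10^-4
Swamee-Jain: f = 0.01516
h_f = f(L/D)V²/(2g) = 0.01516·(183/0.227)·2.019²/(2·9.81) = 2.538 m

h_f ≈ 2.54 m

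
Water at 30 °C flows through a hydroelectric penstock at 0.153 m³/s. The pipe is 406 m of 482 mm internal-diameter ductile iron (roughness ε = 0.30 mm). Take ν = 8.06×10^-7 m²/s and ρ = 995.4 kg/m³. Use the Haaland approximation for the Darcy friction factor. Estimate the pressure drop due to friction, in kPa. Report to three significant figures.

V = 4Q/(πD²) = 4·0.153/(π·0.482²) = 0.8385 m/s
Re = VD/ν = 0.8385·0.482/8.06×10^-7 = 5.01×10^5 → turbulent
ε/D = 0.30/482 = 6.22×10^-4
Haaland: f = 0.01831
h_f = f(L/D)V²/(2g) = 0.01831·(406/0.482)·0.8385²/(2·9.81) = 0.5527 m
Δp = ρg·h_f = 995.4·9.81·0.5527 = 5.397 kPa

Δp ≈ 5.40 kPa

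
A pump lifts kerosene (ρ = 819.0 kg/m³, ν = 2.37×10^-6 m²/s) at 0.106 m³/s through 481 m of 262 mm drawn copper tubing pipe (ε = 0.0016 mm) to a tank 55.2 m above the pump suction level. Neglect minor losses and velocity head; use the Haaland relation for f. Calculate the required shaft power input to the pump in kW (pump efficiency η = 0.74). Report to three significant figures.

V = 4Q/(πD²) = 1.966 m/s; Re = 2.17×10^5; ε/D = 6.11×10^-6; f = 0.01529
h_f = f(L/D)V²/2g = 5.530 m
Total head H = z + h_f = 55.2 + 5.530 = 60.73 m
P_hyd = ρgQH = 819.0·9.81·0.106·60.73 = 51.72 kW
P_shaft = P_hyd/η = 51.72/0.74 = 69.89 kW

P_shaft ≈ 69.9 kW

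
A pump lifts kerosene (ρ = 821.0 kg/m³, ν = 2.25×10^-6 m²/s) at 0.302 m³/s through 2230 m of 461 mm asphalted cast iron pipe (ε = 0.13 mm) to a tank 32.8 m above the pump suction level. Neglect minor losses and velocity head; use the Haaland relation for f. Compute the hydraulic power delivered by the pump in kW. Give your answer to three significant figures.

P_hyd ≈ 112 kW

V = 4Q/(πD²) = 1.809 m/s; Re = 3.71×10^5; ε/D = 2.82×10^-4; f = 0.01637
h_f = f(L/D)V²/2g = 13.21 m
Total head H = z + h_f = 32.8 + 13.21 = 46.01 m
P_hyd = ρgQH = 821.0·9.81·0.302·46.01 = 111.9 kW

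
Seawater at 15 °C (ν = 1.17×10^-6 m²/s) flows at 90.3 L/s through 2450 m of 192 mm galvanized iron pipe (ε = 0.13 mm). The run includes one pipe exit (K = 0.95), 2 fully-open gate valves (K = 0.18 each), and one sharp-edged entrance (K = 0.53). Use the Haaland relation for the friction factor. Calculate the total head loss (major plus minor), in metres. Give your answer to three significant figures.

V = 4Q/(πD²) = 3.119 m/s; V²/2g = 0.4958 m
Re = 5.12×10^5, ε/D = 6.77×10^-4 → f = 0.01860 (Haaland)
Major: h_f = f(L/D)·V²/2g = 0.01860·12760·0.4958 = 117.7 m
Minor: ΣK = 1.84; h_m = ΣK·V²/2g = 0.9122 m
Total H_L = 117.7 + 0.9122 = 118.6 m

H_L ≈ 119 m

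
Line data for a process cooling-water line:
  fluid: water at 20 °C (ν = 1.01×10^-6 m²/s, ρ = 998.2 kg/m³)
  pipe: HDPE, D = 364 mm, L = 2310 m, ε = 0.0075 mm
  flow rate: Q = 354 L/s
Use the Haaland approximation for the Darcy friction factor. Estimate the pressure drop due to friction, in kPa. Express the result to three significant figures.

V = 4Q/(πD²) = 4·0.354/(π·0.364²) = 3.402 m/s
Re = VD/ν = 3.402·0.364/1.01×10^-6 = 1.23×10^6 → turbulent
ε/D = 0.0075/364 = 2.06×10^-5
Haaland: f = 0.01164
h_f = f(L/D)V²/(2g) = 0.01164·(2310/0.364)·3.402²/(2·9.81) = 43.58 m
Δp = ρg·h_f = 998.2·9.81·43.58 = 426.7 kPa

Δp ≈ 427 kPa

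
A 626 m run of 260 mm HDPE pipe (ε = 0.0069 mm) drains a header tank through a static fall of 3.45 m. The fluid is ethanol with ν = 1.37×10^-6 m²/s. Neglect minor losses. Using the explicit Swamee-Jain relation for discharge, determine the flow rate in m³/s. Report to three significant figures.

Swamee-Jain (Type II): Q = -0.965·√(gD⁵h_f/L)·ln[ε/(3.7D) + √(3.17ν²L/(gD³h_f))]
√(gD⁵h_f/L) = √(9.81·0.260⁵·3.45/626) = 0.008015
ε/(3.7D) = 7.17×10^-6; √(3.17ν²L/(gD³h_f)) = 7.91×10^-5
Q = -0.965·0.008015·ln(8.630×10^-5) = 0.07237 m³/s
Check: V = 1.36 m/s, Re = 2.59×10^5, f = 0.01506, h_f = 3.43 m ≈ 3.45 m ✓

Q ≈ 0.0724 m³/s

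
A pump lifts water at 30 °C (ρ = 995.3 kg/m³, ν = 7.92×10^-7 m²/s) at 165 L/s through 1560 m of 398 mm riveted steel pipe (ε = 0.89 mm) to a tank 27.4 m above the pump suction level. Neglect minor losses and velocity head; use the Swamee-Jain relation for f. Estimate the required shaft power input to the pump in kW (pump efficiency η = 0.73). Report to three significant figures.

P_shaft ≈ 79.5 kW

V = 4Q/(πD²) = 1.326 m/s; Re = 6.66×10^5; ε/D = 0.00224; f = 0.02448
h_f = f(L/D)V²/2g = 8.602 m
Total head H = z + h_f = 27.4 + 8.602 = 36.00 m
P_hyd = ρgQH = 995.3·9.81·0.165·36.00 = 58.00 kW
P_shaft = P_hyd/η = 58.00/0.73 = 79.45 kW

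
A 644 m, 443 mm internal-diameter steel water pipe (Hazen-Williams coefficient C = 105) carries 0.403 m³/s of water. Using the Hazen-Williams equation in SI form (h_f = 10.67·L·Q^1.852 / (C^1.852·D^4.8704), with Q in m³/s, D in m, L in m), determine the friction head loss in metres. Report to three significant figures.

h_f ≈ 12.2 m

h_f = 10.67·644·0.403^1.852 / (105^1.852·0.443^4.8704) = 12.16 m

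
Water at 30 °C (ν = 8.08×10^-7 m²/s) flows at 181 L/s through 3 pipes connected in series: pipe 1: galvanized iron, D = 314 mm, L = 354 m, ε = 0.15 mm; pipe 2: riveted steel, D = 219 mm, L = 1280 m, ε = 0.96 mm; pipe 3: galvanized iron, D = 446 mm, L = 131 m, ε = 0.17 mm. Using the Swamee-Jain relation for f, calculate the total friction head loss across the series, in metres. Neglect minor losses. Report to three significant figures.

H ≈ 207 m

Pipe 1: V = 2.337 m/s, Re = 9.08×10^5, ε/D = 4.78×10^-4, f = 0.01720, h_1 = f(L/D)V²/2g = 5.400 m
Pipe 2: V = 4.805 m/s, Re = 1.30×10^6, ε/D = 0.00438, f = 0.02932, h_2 = f(L/D)V²/2g = 201.7 m
Pipe 3: V = 1.159 m/s, Re = 6.40×10^5, ε/D = 3.81×10^-4, f = 0.01676, h_3 = f(L/D)V²/2g = 0.3367 m
Series → Q common, losses add: H = Σh = 207.4 m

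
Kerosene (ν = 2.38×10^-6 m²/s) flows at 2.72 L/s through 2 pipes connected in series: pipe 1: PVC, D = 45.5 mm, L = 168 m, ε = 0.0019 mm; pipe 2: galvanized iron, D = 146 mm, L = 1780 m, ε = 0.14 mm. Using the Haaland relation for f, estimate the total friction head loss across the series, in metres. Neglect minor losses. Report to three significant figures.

H ≈ 12.7 m

Pipe 1: V = 1.673 m/s, Re = 3.20×10^4, ε/D = 4.18×10^-5, f = 0.02305, h_1 = f(L/D)V²/2g = 12.14 m
Pipe 2: V = 0.1625 m/s, Re = 9970, ε/D = 9.59×10^-4, f = 0.03214, h_2 = f(L/D)V²/2g = 0.5273 m
Series → Q common, losses add: H = Σh = 12.66 m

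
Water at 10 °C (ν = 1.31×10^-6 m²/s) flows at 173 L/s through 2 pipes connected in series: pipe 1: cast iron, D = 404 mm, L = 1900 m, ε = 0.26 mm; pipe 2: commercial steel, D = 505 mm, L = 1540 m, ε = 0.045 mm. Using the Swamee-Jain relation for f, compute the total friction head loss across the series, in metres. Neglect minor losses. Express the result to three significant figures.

Pipe 1: V = 1.350 m/s, Re = 4.16×10^5, ε/D = 6.44×10^-4, f = 0.01877, h_1 = f(L/D)V²/2g = 8.196 m
Pipe 2: V = 0.8637 m/s, Re = 3.33×10^5, ε/D = 8.91×10^-5, f = 0.01511, h_2 = f(L/D)V²/2g = 1.752 m
Series → Q common, losses add: H = Σh = 9.948 m

H ≈ 9.95 m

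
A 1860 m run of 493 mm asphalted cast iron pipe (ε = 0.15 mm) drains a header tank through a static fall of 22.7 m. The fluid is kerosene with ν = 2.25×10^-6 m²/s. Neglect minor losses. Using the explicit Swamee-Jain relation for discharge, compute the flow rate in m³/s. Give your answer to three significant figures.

Swamee-Jain (Type II): Q = -0.965·√(gD⁵h_f/L)·ln[ε/(3.7D) + √(3.17ν²L/(gD³h_f))]
√(gD⁵h_f/L) = √(9.81·0.493⁵·22.7/1860) = 0.05905
ε/(3.7D) = 8.22×10^-5; √(3.17ν²L/(gD³h_f)) = 3.34×10^-5
Q = -0.965·0.05905·ln(1.157×10^-4) = 0.5165 m³/s
Check: V = 2.71 m/s, Re = 5.93×10^5, f = 0.01623, h_f = 22.8 m ≈ 22.7 m ✓

Q ≈ 0.517 m³/s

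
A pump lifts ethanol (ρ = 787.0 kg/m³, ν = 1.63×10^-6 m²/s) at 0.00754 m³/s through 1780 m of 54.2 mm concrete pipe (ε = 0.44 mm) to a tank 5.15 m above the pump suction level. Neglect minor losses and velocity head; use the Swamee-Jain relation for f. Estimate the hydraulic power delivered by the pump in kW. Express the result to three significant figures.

P_hyd ≈ 38.0 kW

V = 4Q/(πD²) = 3.268 m/s; Re = 1.09×10^5; ε/D = 0.00812; f = 0.03624
h_f = f(L/D)V²/2g = 647.8 m
Total head H = z + h_f = 5.15 + 647.8 = 652.9 m
P_hyd = ρgQH = 787.0·9.81·0.00754·652.9 = 38.01 kW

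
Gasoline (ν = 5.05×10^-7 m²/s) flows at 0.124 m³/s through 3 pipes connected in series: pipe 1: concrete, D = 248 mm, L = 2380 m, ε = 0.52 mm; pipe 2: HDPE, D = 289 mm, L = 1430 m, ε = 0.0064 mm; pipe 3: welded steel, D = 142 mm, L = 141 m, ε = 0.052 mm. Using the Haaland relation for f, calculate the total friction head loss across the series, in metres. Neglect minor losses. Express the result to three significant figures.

Pipe 1: V = 2.567 m/s, Re = 1.26×10^6, ε/D = 0.00210, f = 0.02389, h_1 = f(L/D)V²/2g = 77.00 m
Pipe 2: V = 1.890 m/s, Re = 1.08×10^6, ε/D = 2.21×10^-5, f = 0.01187, h_2 = f(L/D)V²/2g = 10.70 m
Pipe 3: V = 7.830 m/s, Re = 2.20×10^6, ε/D = 3.66×10^-4, f = 0.01588, h_3 = f(L/D)V²/2g = 49.27 m
Series → Q common, losses add: H = Σh = 137.0 m

H ≈ 137 m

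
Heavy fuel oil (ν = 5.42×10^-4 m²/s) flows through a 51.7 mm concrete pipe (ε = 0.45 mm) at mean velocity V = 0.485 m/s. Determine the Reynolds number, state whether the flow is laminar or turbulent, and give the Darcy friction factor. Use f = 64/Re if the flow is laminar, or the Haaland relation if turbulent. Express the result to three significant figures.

Re = VD/ν = 0.4850·0.0517/5.42×10^-4 = 46.3
Re < 2300 → laminar → f = 64/Re = 1.383

Re ≈ 46.3; laminar; f = 64/Re ≈ 1.38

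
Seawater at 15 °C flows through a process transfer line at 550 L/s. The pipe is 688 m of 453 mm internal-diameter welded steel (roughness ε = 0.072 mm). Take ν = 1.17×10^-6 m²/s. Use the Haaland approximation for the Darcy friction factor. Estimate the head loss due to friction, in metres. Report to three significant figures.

h_f ≈ 12.5 m

V = 4Q/(πD²) = 4·0.550/(π·0.453²) = 3.413 m/s
Re = VD/ν = 3.413·0.453/1.17×10^-6 = 1.32×10^6 → turbulent
ε/D = 0.072/453 = 1.59×10^-4
Haaland: f = 0.01390
h_f = f(L/D)V²/(2g) = 0.01390·(688/0.453)·3.413²/(2·9.81) = 12.53 m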